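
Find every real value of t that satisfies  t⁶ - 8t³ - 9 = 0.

t = -1 or t = 2.0801

Let u = t³. The equation becomes u² - 8u - 9 = 0.
Factor: (u - 9)(u + 1) = 0, so u = 9 or u = -1.
t³ = 9 gives t = ∛(9) ≈ 2.0801.
t³ = -1 gives t = -1.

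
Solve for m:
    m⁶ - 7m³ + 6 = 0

m = 1 or m = 1.8171

Let u = m³. The equation becomes u² - 7u + 6 = 0.
Factor: (u - 1)(u - 6) = 0, so u = 1 or u = 6.
m³ = 1 gives m = 1.
m³ = 6 gives m = ∛(6) ≈ 1.8171.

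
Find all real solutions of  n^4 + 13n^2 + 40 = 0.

No real solutions.

Let u = n^2. The equation becomes u^2 + 13u + 40 = 0.
Factor: (u + 8)(u + 5) = 0, so u = -8 or u = -5.
n^2 = -8 < 0 has no real solution.
n^2 = -5 < 0 has no real solution.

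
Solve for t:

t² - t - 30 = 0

t = -5 or t = 6

Factor: (t + 5)(t - 6) = 0.
So t = -5 or t = 6.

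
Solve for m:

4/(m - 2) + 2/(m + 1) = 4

m = -0.6375 or m = 3.1375

Multiply both sides by (m - 2)(m + 1):
4(m + 1) + 2(m - 2) = 4(m - 2)(m + 1).
Expand and collect terms: 4m² - 10m - 8 = 0.
By the quadratic formula, m = (10 ± √228) / 8, so m ≈ 3.1375 or m ≈ -0.6375.
Neither value makes a denominator zero (m ≠ 2, m ≠ -1), so both are valid.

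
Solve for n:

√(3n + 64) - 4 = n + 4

n = 0

Isolate the radical: √(3n + 64) = n + 8.
Square both sides: 3n + 64 = (n + 8)².
Expand and rearrange: n² + 13n = 0.
Solving gives n = 0 or n = -13.
Check each candidate in the original equation:
  n = 0: √(64) = 8, while n + 8 = 8 — valid.
  n = -13: √(25) = 5, while n + 8 = -5 — extraneous.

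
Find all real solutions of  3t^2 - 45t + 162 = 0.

Factor: 3(t - 9)(t - 6) = 0.
So t = 9 or t = 6.

t = 6 or t = 9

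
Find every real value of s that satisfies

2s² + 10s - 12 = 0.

Factor: 2(s + 6)(s - 1) = 0.
So s = -6 or s = 1.

s = -6 or s = 1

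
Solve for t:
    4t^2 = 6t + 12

t = -1.1375 or t = 2.6375

Rearrange to standard form: 4t^2 - 6t - 12 = 0.
Discriminant: (-6)^2 - 4*4*(-12) = 228.
Quadratic formula: t = (6 +/- sqrt(228)) / 8.
So t = 3/4 + sqrt(57)/4 ~= 2.6375 or t = 3/4 - sqrt(57)/4 ~= -1.1375.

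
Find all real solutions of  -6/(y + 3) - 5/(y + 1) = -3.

y = -2.1736 or y = 1.8403

Multiply both sides by (y + 3)(y + 1):
-6(y + 1) - 5(y + 3) = -3(y + 3)(y + 1).
Expand and collect terms: -3y² - y + 12 = 0.
By the quadratic formula, y = (1 ± √145) / -6, so y ≈ -2.1736 or y ≈ 1.8403.
Neither value makes a denominator zero (y ≠ -3, y ≠ -1), so both are valid.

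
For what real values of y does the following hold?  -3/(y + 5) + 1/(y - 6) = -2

Multiply both sides by (y + 5)(y - 6):
-3(y - 6) + (y + 5) = -2(y + 5)(y - 6).
Expand and collect terms: -2y² + 4y + 37 = 0.
By the quadratic formula, y = (-4 ± √312) / -4, so y ≈ -3.4159 or y ≈ 5.4159.
Neither value makes a denominator zero (y ≠ -5, y ≠ 6), so both are valid.

y = -3.4159 or y = 5.4159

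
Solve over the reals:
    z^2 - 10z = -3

z = 0.3096 or z = 9.6904

Rearrange to standard form: z^2 - 10z + 3 = 0.
Discriminant: (-10)^2 - 4*1*3 = 88.
Quadratic formula: z = (10 +/- sqrt(88)) / 2.
So z = sqrt(22) + 5 ~= 9.6904 or z = 5 - sqrt(22) ~= 0.3096.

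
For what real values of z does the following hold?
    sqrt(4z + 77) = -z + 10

z = 1

Square both sides: 4z + 77 = (-z + 10)^2.
Expand and rearrange: z^2 - 24z + 23 = 0.
Solving gives z = 23 or z = 1.
Check each candidate in the original equation:
  z = 23: sqrt(169) = 13, while -z + 10 = -13 — extraneous.
  z = 1: sqrt(81) = 9, while -z + 10 = 9 — valid.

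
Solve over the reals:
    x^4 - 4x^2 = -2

Let u = x^2. The equation becomes u^2 - 4u + 2 = 0.
By the quadratic formula, u = sqrt(2) + 2 or u = 2 - sqrt(2).
x^2 = sqrt(2) + 2 gives x = +/-sqrt(sqrt(2) + 2) ~= +/-1.8478.
x^2 = 2 - sqrt(2) gives x = +/-sqrt(2 - sqrt(2)) ~= +/-0.7654.

x = -1.8478 or x = -0.7654 or x = 0.7654 or x = 1.8478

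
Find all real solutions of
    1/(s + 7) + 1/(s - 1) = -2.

s = -7.5311 or s = 0.5311

Multiply both sides by (s + 7)(s - 1):
(s - 1) + (s + 7) = -2(s + 7)(s - 1).
Expand and collect terms: -2s^2 - 14s + 8 = 0.
By the quadratic formula, s = (14 +/- sqrt(260)) / -4, so s ~= -7.5311 or s ~= 0.5311.
Neither value makes a denominator zero (s != -7, s != 1), so both are valid.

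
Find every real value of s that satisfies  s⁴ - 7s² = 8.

s = -2.8284 or s = 2.8284

Let u = s². The equation becomes u² - 7u - 8 = 0.
Factor: (u + 1)(u - 8) = 0, so u = -1 or u = 8.
s² = -1 < 0 has no real solution.
s² = 8 gives s = ±2·√(2) ≈ ±2.8284.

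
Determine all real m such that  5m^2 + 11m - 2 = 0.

Discriminant: (11)^2 - 4*5*(-2) = 161.
Quadratic formula: m = (-11 +/- sqrt(161)) / 10.
So m = -11/10 + sqrt(161)/10 ~= 0.1689 or m = -sqrt(161)/10 - 11/10 ~= -2.3689.

m = -2.3689 or m = 0.1689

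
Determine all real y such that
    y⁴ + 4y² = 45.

Let u = y². The equation becomes u² + 4u - 45 = 0.
Factor: (u - 5)(u + 9) = 0, so u = 5 or u = -9.
y² = 5 gives y = ±√(5) ≈ ±2.2361.
y² = -9 < 0 has no real solution.

y = -2.2361 or y = 2.2361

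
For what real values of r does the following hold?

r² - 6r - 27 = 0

r = -3 or r = 9

Factor: (r - 9)(r + 3) = 0.
So r = 9 or r = -3.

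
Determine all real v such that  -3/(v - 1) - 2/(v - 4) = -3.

Multiply both sides by (v - 1)(v - 4):
-3(v - 4) - 2(v - 1) = -3(v - 1)(v - 4).
Expand and collect terms: -3v² + 20v - 26 = 0.
By the quadratic formula, v = (-20 ± √88) / -6, so v ≈ 1.7699 or v ≈ 4.8968.
Neither value makes a denominator zero (v ≠ 1, v ≠ 4), so both are valid.

v = 1.7699 or v = 4.8968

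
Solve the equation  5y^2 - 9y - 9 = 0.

Discriminant: (-9)^2 - 4*5*(-9) = 261.
Quadratic formula: y = (9 +/- sqrt(261)) / 10.
So y = 9/10 + 3*sqrt(29)/10 ~= 2.5155 or y = 9/10 - 3*sqrt(29)/10 ~= -0.7155.

y = -0.7155 or y = 2.5155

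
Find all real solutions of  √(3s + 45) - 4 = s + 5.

Isolate the radical: √(3s + 45) = s + 9.
Square both sides: 3s + 45 = (s + 9)².
Expand and rearrange: s² + 15s + 36 = 0.
Solving gives s = -3 or s = -12.
Check each candidate in the original equation:
  s = -3: √(36) = 6, while s + 9 = 6 — valid.
  s = -12: √(9) = 3, while s + 9 = -3 — extraneous.

s = -3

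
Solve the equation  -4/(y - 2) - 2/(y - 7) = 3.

y = 0.5139 or y = 6.4861

Multiply both sides by (y - 2)(y - 7):
-4(y - 7) - 2(y - 2) = 3(y - 2)(y - 7).
Expand and collect terms: 3y² - 21y + 10 = 0.
By the quadratic formula, y = (21 ± √321) / 6, so y ≈ 6.4861 or y ≈ 0.5139.
Neither value makes a denominator zero (y ≠ 2, y ≠ 7), so both are valid.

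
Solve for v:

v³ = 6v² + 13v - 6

v = -2 or v = 0.3944 or v = 7.6056

Rearrange: v³ - 6v² - 13v + 6 = 0.
Possible rational roots are divisors of 6. Testing v = -2 gives 0, so (v + 2) is a factor.
Divide: v³ - 6v² - 13v + 6 = (v + 2)(v² - 8v + 3).
Apply the quadratic formula to v² - 8v + 3 = 0: v = (8 ± √52)/2, i.e. v ≈ 7.6056 or v ≈ 0.3944.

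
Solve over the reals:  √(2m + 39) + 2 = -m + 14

Isolate the radical: √(2m + 39) = -m + 12.
Square both sides: 2m + 39 = (-m + 12)².
Expand and rearrange: m² - 26m + 105 = 0.
Solving gives m = 21 or m = 5.
Check each candidate in the original equation:
  m = 21: √(81) = 9, while -m + 12 = -9 — extraneous.
  m = 5: √(49) = 7, while -m + 12 = 7 — valid.

m = 5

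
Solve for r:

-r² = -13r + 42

r = 6 or r = 7

Bring every term to one side: -r² + 13r - 42 = 0.
Factor: -1(r - 6)(r - 7) = 0.
So r = 6 or r = 7.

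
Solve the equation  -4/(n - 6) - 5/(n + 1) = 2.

Multiply both sides by (n - 6)(n + 1):
-4(n + 1) - 5(n - 6) = 2(n - 6)(n + 1).
Expand and collect terms: 2n² - n - 38 = 0.
By the quadratic formula, n = (1 ± √305) / 4, so n ≈ 4.6161 or n ≈ -4.1161.
Neither value makes a denominator zero (n ≠ 6, n ≠ -1), so both are valid.

n = -4.1161 or n = 4.6161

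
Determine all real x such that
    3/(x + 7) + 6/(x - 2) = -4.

x = -7.8842 or x = 0.6342

Multiply both sides by (x + 7)(x - 2):
3(x - 2) + 6(x + 7) = -4(x + 7)(x - 2).
Expand and collect terms: -4x^2 - 29x + 20 = 0.
By the quadratic formula, x = (29 +/- sqrt(1161)) / -8, so x ~= -7.8842 or x ~= 0.6342.
Neither value makes a denominator zero (x != -7, x != 2), so both are valid.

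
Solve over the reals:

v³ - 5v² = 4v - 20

v = -2 or v = 2 or v = 5

Rearrange: v³ - 5v² - 4v + 20 = 0.
Possible rational roots are divisors of 20. Testing v = -2 gives 0, so (v + 2) is a factor.
Divide: v³ - 5v² - 4v + 20 = (v + 2)(v² - 7v + 10).
Factor the quadratic: v = 5 or v = 2.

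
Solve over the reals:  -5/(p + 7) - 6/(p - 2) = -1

p = -4.4162 or p = 10.4162

Multiply both sides by (p + 7)(p - 2):
-5(p - 2) - 6(p + 7) = -(p + 7)(p - 2).
Expand and collect terms: -p² + 6p + 46 = 0.
By the quadratic formula, p = (-6 ± √220) / -2, so p ≈ -4.4162 or p ≈ 10.4162.
Neither value makes a denominator zero (p ≠ -7, p ≠ 2), so both are valid.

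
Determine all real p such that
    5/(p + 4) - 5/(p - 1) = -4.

p = -5.0355 or p = 2.0355

Multiply both sides by (p + 4)(p - 1):
5(p - 1) - 5(p + 4) = -4(p + 4)(p - 1).
Expand and collect terms: -4p² - 12p + 41 = 0.
By the quadratic formula, p = (12 ± √800) / -8, so p ≈ -5.0355 or p ≈ 2.0355.
Neither value makes a denominator zero (p ≠ -4, p ≠ 1), so both are valid.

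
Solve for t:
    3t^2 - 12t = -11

t = 1.4226 or t = 2.5774

Rearrange to standard form: 3t^2 - 12t + 11 = 0.
Discriminant: (-12)^2 - 4*3*11 = 12.
Quadratic formula: t = (12 +/- sqrt(12)) / 6.
So t = sqrt(3)/3 + 2 ~= 2.5774 or t = 2 - sqrt(3)/3 ~= 1.4226.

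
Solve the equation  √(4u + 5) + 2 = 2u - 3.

Isolate the radical: √(4u + 5) = 2u - 5.
Square both sides: 4u + 5 = (2u - 5)².
Expand and rearrange: 4u² - 24u + 20 = 0.
Solving gives u = 5 or u = 1.
Check each candidate in the original equation:
  u = 5: √(25) = 5, while 2u - 5 = 5 — valid.
  u = 1: √(9) = 3, while 2u - 5 = -3 — extraneous.

u = 5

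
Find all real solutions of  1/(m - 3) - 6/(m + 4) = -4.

m = -2.4276 or m = 2.6776

Multiply both sides by (m - 3)(m + 4):
(m + 4) - 6(m - 3) = -4(m - 3)(m + 4).
Expand and collect terms: -4m^2 + m + 26 = 0.
By the quadratic formula, m = (-1 +/- sqrt(417)) / -8, so m ~= -2.4276 or m ~= 2.6776.
Neither value makes a denominator zero (m != 3, m != -4), so both are valid.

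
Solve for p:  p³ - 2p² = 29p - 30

Rearrange: p³ - 2p² - 29p + 30 = 0.
Possible rational roots are divisors of 30. Testing p = -5 gives 0, so (p + 5) is a factor.
Divide: p³ - 2p² - 29p + 30 = (p + 5)(p² - 7p + 6).
Factor the quadratic: p = 6 or p = 1.

p = -5 or p = 1 or p = 6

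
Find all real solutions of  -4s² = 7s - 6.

Rearrange to standard form: -4s² - 7s + 6 = 0.
Discriminant: (-7)² − 4·(-4)·6 = 145.
Quadratic formula: s = (7 ± √145) / (-8).
So s = -√(145)/8 - 7/8 ≈ -2.3802 or s = -7/8 + √(145)/8 ≈ 0.6302.

s = -2.3802 or s = 0.6302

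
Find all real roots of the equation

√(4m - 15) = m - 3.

Square both sides: 4m - 15 = (m - 3)².
Expand and rearrange: m² - 10m + 24 = 0.
Solving gives m = 6 or m = 4.
Check each candidate in the original equation:
  m = 6: √(9) = 3, while m - 3 = 3 — valid.
  m = 4: √(1) = 1, while m - 3 = 1 — valid.

m = 4 or m = 6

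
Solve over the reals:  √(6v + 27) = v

v = 9

Square both sides: 6v + 27 = (v)².
Expand and rearrange: v² - 6v - 27 = 0.
Solving gives v = 9 or v = -3.
Check each candidate in the original equation:
  v = 9: √(81) = 9, while v = 9 — valid.
  v = -3: √(9) = 3, while v = -3 — extraneous.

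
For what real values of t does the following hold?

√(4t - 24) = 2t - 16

t = 10

Square both sides: 4t - 24 = (2t - 16)².
Expand and rearrange: 4t² - 68t + 280 = 0.
Solving gives t = 10 or t = 7.
Check each candidate in the original equation:
  t = 10: √(16) = 4, while 2t - 16 = 4 — valid.
  t = 7: √(4) = 2, while 2t - 16 = -2 — extraneous.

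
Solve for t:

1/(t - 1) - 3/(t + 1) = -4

t = 0 or t = 0.5

Multiply both sides by (t - 1)(t + 1):
(t + 1) - 3(t - 1) = -4(t - 1)(t + 1).
Expand and collect terms: -4t^2 + 2t = 0.
Factor or apply the quadratic formula: t = 0 or t = 0.5.
Neither value makes a denominator zero (t != 1, t != -1), so both are valid.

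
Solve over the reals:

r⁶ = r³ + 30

r = -1.71 or r = 1.8171

Let u = r³. The equation becomes u² - u - 30 = 0.
Factor: (u - 6)(u + 5) = 0, so u = 6 or u = -5.
r³ = 6 gives r = ∛(6) ≈ 1.8171.
r³ = -5 gives r = -∛(5) ≈ -1.71.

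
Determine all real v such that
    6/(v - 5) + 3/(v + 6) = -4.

v = -6.8586 or v = 3.6086

Multiply both sides by (v - 5)(v + 6):
6(v + 6) + 3(v - 5) = -4(v - 5)(v + 6).
Expand and collect terms: -4v² - 13v + 99 = 0.
By the quadratic formula, v = (13 ± √1753) / -8, so v ≈ -6.8586 or v ≈ 3.6086.
Neither value makes a denominator zero (v ≠ 5, v ≠ -6), so both are valid.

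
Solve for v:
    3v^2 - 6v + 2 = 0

v = 0.4226 or v = 1.5774

Discriminant: (-6)^2 - 4*3*2 = 12.
Quadratic formula: v = (6 +/- sqrt(12)) / 6.
So v = sqrt(3)/3 + 1 ~= 1.5774 or v = 1 - sqrt(3)/3 ~= 0.4226.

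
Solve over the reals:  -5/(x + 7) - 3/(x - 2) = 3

Multiply both sides by (x + 7)(x - 2):
-5(x - 2) - 3(x + 7) = 3(x + 7)(x - 2).
Expand and collect terms: 3x^2 + 23x - 31 = 0.
By the quadratic formula, x = (-23 +/- sqrt(901)) / 6, so x ~= 1.1694 or x ~= -8.8361.
Neither value makes a denominator zero (x != -7, x != 2), so both are valid.

x = -8.8361 or x = 1.1694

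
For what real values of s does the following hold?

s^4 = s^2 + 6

s = -1.7321 or s = 1.7321

Let u = s^2. The equation becomes u^2 - u - 6 = 0.
Factor: (u + 2)(u - 3) = 0, so u = -2 or u = 3.
s^2 = -2 < 0 has no real solution.
s^2 = 3 gives s = +/-sqrt(3) ~= +/-1.7321.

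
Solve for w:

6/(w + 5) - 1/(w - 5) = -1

Multiply both sides by (w + 5)(w - 5):
6(w - 5) - (w + 5) = -(w + 5)(w - 5).
Expand and collect terms: -w² - 5w + 60 = 0.
By the quadratic formula, w = (5 ± √265) / -2, so w ≈ -10.6394 or w ≈ 5.6394.
Neither value makes a denominator zero (w ≠ -5, w ≠ 5), so both are valid.

w = -10.6394 or w = 5.6394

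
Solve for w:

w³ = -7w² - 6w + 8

Rearrange: w³ + 7w² + 6w - 8 = 0.
Possible rational roots are divisors of -8. Testing w = -2 gives 0, so (w + 2) is a factor.
Divide: w³ + 7w² + 6w - 8 = (w + 2)(w² + 5w - 4).
Apply the quadratic formula to w² + 5w - 4 = 0: w = (-5 ± √41)/2, i.e. w ≈ 0.7016 or w ≈ -5.7016.

w = -5.7016 or w = -2 or w = 0.7016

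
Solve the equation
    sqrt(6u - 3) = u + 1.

u = 2

Square both sides: 6u - 3 = (u + 1)^2.
Expand and rearrange: u^2 - 4u + 4 = 0.
This gives the repeated root u = 2.
Check in the original equation:
  u = 2: sqrt(9) = 3, while u + 1 = 3 — valid.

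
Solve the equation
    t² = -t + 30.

t = -6 or t = 5

Bring every term to one side: t² + t - 30 = 0.
Factor: (t + 6)(t - 5) = 0.
So t = -6 or t = 5.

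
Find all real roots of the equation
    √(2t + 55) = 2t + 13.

Square both sides: 2t + 55 = (2t + 13)².
Expand and rearrange: 4t² + 50t + 114 = 0.
Solving gives t = -3 or t = -9.5.
Check each candidate in the original equation:
  t = -3: √(49) = 7, while 2t + 13 = 7 — valid.
  t = -9.5: √(36) = 6, while 2t + 13 = -6 — extraneous.

t = -3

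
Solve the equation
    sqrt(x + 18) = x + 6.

Square both sides: x + 18 = (x + 6)^2.
Expand and rearrange: x^2 + 11x + 18 = 0.
Solving gives x = -2 or x = -9.
Check each candidate in the original equation:
  x = -2: sqrt(16) = 4, while x + 6 = 4 — valid.
  x = -9: sqrt(9) = 3, while x + 6 = -3 — extraneous.

x = -2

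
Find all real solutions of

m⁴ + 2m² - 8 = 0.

m = -1.4142 or m = 1.4142

Let u = m². The equation becomes u² + 2u - 8 = 0.
Factor: (u + 4)(u - 2) = 0, so u = -4 or u = 2.
m² = -4 < 0 has no real solution.
m² = 2 gives m = ±√(2) ≈ ±1.4142.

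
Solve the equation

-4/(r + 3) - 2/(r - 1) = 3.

Multiply both sides by (r + 3)(r - 1):
-4(r - 1) - 2(r + 3) = 3(r + 3)(r - 1).
Expand and collect terms: 3r² + 12r - 7 = 0.
By the quadratic formula, r = (-12 ± √228) / 6, so r ≈ 0.5166 or r ≈ -4.5166.
Neither value makes a denominator zero (r ≠ -3, r ≠ 1), so both are valid.

r = -4.5166 or r = 0.5166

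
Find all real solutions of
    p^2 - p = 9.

p = -2.5414 or p = 3.5414

Rearrange to standard form: p^2 - p - 9 = 0.
Discriminant: (-1)^2 - 4*1*(-9) = 37.
Quadratic formula: p = (1 +/- sqrt(37)) / 2.
So p = 1/2 + sqrt(37)/2 ~= 3.5414 or p = 1/2 - sqrt(37)/2 ~= -2.5414.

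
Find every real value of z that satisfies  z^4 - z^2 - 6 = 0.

z = -1.7321 or z = 1.7321

Let u = z^2. The equation becomes u^2 - u - 6 = 0.
Factor: (u + 2)(u - 3) = 0, so u = -2 or u = 3.
z^2 = -2 < 0 has no real solution.
z^2 = 3 gives z = +/-sqrt(3) ~= +/-1.7321.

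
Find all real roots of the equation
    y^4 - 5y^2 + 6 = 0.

Let u = y^2. The equation becomes u^2 - 5u + 6 = 0.
Factor: (u - 2)(u - 3) = 0, so u = 2 or u = 3.
y^2 = 2 gives y = +/-sqrt(2) ~= +/-1.4142.
y^2 = 3 gives y = +/-sqrt(3) ~= +/-1.7321.

y = -1.7321 or y = -1.4142 or y = 1.4142 or y = 1.7321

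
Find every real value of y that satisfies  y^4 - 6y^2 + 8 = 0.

y = -2 or y = -1.4142 or y = 1.4142 or y = 2

Let u = y^2. The equation becomes u^2 - 6u + 8 = 0.
Factor: (u - 2)(u - 4) = 0, so u = 2 or u = 4.
y^2 = 2 gives y = +/-sqrt(2) ~= +/-1.4142.
y^2 = 4 gives y = +/-2.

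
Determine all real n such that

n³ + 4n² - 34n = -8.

Rearrange: n³ + 4n² - 34n + 8 = 0.
Possible rational roots are divisors of 8. Testing n = 4 gives 0, so (n - 4) is a factor.
Divide: n³ + 4n² - 34n + 8 = (n - 4)(n² + 8n - 2).
Apply the quadratic formula to n² + 8n - 2 = 0: n = (-8 ± √72)/2, i.e. n ≈ 0.2426 or n ≈ -8.2426.

n = -8.2426 or n = 0.2426 or n = 4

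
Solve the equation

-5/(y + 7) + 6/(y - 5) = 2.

Multiply both sides by (y + 7)(y - 5):
-5(y - 5) + 6(y + 7) = 2(y + 7)(y - 5).
Expand and collect terms: 2y^2 + 3y - 137 = 0.
By the quadratic formula, y = (-3 +/- sqrt(1105)) / 4, so y ~= 7.5604 or y ~= -9.0604.
Neither value makes a denominator zero (y != -7, y != 5), so both are valid.

y = -9.0604 or y = 7.5604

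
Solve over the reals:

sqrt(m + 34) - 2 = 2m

Isolate the radical: sqrt(m + 34) = 2m + 2.
Square both sides: m + 34 = (2m + 2)^2.
Expand and rearrange: 4m^2 + 7m - 30 = 0.
Solving gives m = 2 or m = -3.75.
Check each candidate in the original equation:
  m = 2: sqrt(36) = 6, while 2m + 2 = 6 — valid.
  m = -3.75: sqrt(30.25) = 5.5, while 2m + 2 = -5.5 — extraneous.

m = 2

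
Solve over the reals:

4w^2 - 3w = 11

w = -1.3252 or w = 2.0752

Rearrange to standard form: 4w^2 - 3w - 11 = 0.
Discriminant: (-3)^2 - 4*4*(-11) = 185.
Quadratic formula: w = (3 +/- sqrt(185)) / 8.
So w = 3/8 + sqrt(185)/8 ~= 2.0752 or w = 3/8 - sqrt(185)/8 ~= -1.3252.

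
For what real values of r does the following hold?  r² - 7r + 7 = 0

Discriminant: (-7)² − 4·1·7 = 21.
Quadratic formula: r = (7 ± √21) / 2.
So r = √(21)/2 + 7/2 ≈ 5.7913 or r = 7/2 - √(21)/2 ≈ 1.2087.

r = 1.2087 or r = 5.7913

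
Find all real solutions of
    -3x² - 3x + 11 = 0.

x = -2.4791 or x = 1.4791

Discriminant: (-3)² − 4·(-3)·11 = 141.
Quadratic formula: x = (3 ± √141) / (-6).
So x = -√(141)/6 - 1/2 ≈ -2.4791 or x = -1/2 + √(141)/6 ≈ 1.4791.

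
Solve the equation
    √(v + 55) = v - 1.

Square both sides: v + 55 = (v - 1)².
Expand and rearrange: v² - 3v - 54 = 0.
Solving gives v = 9 or v = -6.
Check each candidate in the original equation:
  v = 9: √(64) = 8, while v - 1 = 8 — valid.
  v = -6: √(49) = 7, while v - 1 = -7 — extraneous.

v = 9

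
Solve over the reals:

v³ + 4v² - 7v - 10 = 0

v = -5 or v = -1 or v = 2

Possible rational roots are divisors of -10. Testing v = 2 gives 0, so (v - 2) is a factor.
Divide: v³ + 4v² - 7v - 10 = (v - 2)(v² + 6v + 5).
Factor the quadratic: v = -1 or v = -5.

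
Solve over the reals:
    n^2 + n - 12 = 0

Factor: (n - 3)(n + 4) = 0.
So n = 3 or n = -4.

n = -4 or n = 3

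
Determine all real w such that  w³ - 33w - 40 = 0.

w = -5 or w = -1.2749 or w = 6.2749

Possible rational roots are divisors of -40. Testing w = -5 gives 0, so (w + 5) is a factor.
Divide: w³ - 33w - 40 = (w + 5)(w² - 5w - 8).
Apply the quadratic formula to w² - 5w - 8 = 0: w = (5 ± √57)/2, i.e. w ≈ 6.2749 or w ≈ -1.2749.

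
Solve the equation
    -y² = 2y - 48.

Bring every term to one side: -y² - 2y + 48 = 0.
Factor: -1(y + 8)(y - 6) = 0.
So y = -8 or y = 6.

y = -8 or y = 6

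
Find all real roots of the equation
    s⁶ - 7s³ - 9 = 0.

Let u = s³. The equation becomes u² - 7u - 9 = 0.
By the quadratic formula, u = 7/2 + √(85)/2 or u = 7/2 - √(85)/2.
s³ = 7/2 + √(85)/2 gives s = ∛(7/2 + √(85)/2) ≈ 2.0091.
s³ = 7/2 - √(85)/2 gives s = -∛(-7/2 + √(85)/2) ≈ -1.0353.

s = -1.0353 or s = 2.0091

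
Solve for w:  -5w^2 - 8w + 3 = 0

w = -1.9136 or w = 0.3136

Discriminant: (-8)^2 - 4*(-5)*3 = 124.
Quadratic formula: w = (8 +/- sqrt(124)) / (-10).
So w = -sqrt(31)/5 - 4/5 ~= -1.9136 or w = -4/5 + sqrt(31)/5 ~= 0.3136.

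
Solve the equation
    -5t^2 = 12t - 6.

t = -2.8248 or t = 0.4248

Rearrange to standard form: -5t^2 - 12t + 6 = 0.
Discriminant: (-12)^2 - 4*(-5)*6 = 264.
Quadratic formula: t = (12 +/- sqrt(264)) / (-10).
So t = -sqrt(66)/5 - 6/5 ~= -2.8248 or t = -6/5 + sqrt(66)/5 ~= 0.4248.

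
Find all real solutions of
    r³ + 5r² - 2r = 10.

r = -5 or r = -1.4142 or r = 1.4142

Rearrange: r³ + 5r² - 2r - 10 = 0.
Possible rational roots are divisors of -10. Testing r = -5 gives 0, so (r + 5) is a factor.
Divide: r³ + 5r² - 2r - 10 = (r + 5)(r² - 2).
Apply the quadratic formula to r² - 2 = 0: r = (0 ± √8)/2, i.e. r ≈ 1.4142 or r ≈ -1.4142.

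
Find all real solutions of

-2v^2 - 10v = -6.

v = -5.5414 or v = 0.5414

Rearrange to standard form: -2v^2 - 10v + 6 = 0.
Discriminant: (-10)^2 - 4*(-2)*6 = 148.
Quadratic formula: v = (10 +/- sqrt(148)) / (-4).
So v = -sqrt(37)/2 - 5/2 ~= -5.5414 or v = -5/2 + sqrt(37)/2 ~= 0.5414.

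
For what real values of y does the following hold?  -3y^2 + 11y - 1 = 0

Discriminant: (11)^2 - 4*(-3)*(-1) = 109.
Quadratic formula: y = (-11 +/- sqrt(109)) / (-6).
So y = 11/6 - sqrt(109)/6 ~= 0.0933 or y = sqrt(109)/6 + 11/6 ~= 3.5734.

y = 0.0933 or y = 3.5734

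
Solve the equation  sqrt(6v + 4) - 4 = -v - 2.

v = 0

Isolate the radical: sqrt(6v + 4) = -v + 2.
Square both sides: 6v + 4 = (-v + 2)^2.
Expand and rearrange: v^2 - 10v = 0.
Solving gives v = 10 or v = 0.
Check each candidate in the original equation:
  v = 10: sqrt(64) = 8, while -v + 2 = -8 — extraneous.
  v = 0: sqrt(4) = 2, while -v + 2 = 2 — valid.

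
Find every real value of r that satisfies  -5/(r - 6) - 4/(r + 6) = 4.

Multiply both sides by (r - 6)(r + 6):
-5(r + 6) - 4(r - 6) = 4(r - 6)(r + 6).
Expand and collect terms: 4r² + 9r - 138 = 0.
By the quadratic formula, r = (-9 ± √2289) / 8, so r ≈ 4.8554 or r ≈ -7.1054.
Neither value makes a denominator zero (r ≠ 6, r ≠ -6), so both are valid.

r = -7.1054 or r = 4.8554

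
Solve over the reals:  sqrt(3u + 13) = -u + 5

u = 1

Square both sides: 3u + 13 = (-u + 5)^2.
Expand and rearrange: u^2 - 13u + 12 = 0.
Solving gives u = 12 or u = 1.
Check each candidate in the original equation:
  u = 12: sqrt(49) = 7, while -u + 5 = -7 — extraneous.
  u = 1: sqrt(16) = 4, while -u + 5 = 4 — valid.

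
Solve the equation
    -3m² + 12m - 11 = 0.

Discriminant: (12)² − 4·(-3)·(-11) = 12.
Quadratic formula: m = (-12 ± √12) / (-6).
So m = 2 - √(3)/3 ≈ 1.4226 or m = √(3)/3 + 2 ≈ 2.5774.

m = 1.4226 or m = 2.5774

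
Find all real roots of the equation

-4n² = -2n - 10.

n = -1.3508 or n = 1.8508

Rearrange to standard form: -4n² + 2n + 10 = 0.
Discriminant: (2)² − 4·(-4)·10 = 164.
Quadratic formula: n = (-2 ± √164) / (-8).
So n = 1/4 - √(41)/4 ≈ -1.3508 or n = 1/4 + √(41)/4 ≈ 1.8508.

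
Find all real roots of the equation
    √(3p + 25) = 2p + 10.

p = -3

Square both sides: 3p + 25 = (2p + 10)².
Expand and rearrange: 4p² + 37p + 75 = 0.
Solving gives p = -3 or p = -6.25.
Check each candidate in the original equation:
  p = -3: √(16) = 4, while 2p + 10 = 4 — valid.
  p = -6.25: √(6.25) = 2.5, while 2p + 10 = -2.5 — extraneous.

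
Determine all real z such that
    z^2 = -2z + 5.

Rearrange to standard form: z^2 + 2z - 5 = 0.
Discriminant: (2)^2 - 4*1*(-5) = 24.
Quadratic formula: z = (-2 +/- sqrt(24)) / 2.
So z = -1 + sqrt(6) ~= 1.4495 or z = -sqrt(6) - 1 ~= -3.4495.

z = -3.4495 or z = 1.4495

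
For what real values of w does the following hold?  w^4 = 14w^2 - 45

w = -3 or w = -2.2361 or w = 2.2361 or w = 3

Let u = w^2. The equation becomes u^2 - 14u + 45 = 0.
Factor: (u - 5)(u - 9) = 0, so u = 5 or u = 9.
w^2 = 5 gives w = +/-sqrt(5) ~= +/-2.2361.
w^2 = 9 gives w = +/-3.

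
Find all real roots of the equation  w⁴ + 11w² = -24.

No real solutions.

Let u = w². The equation becomes u² + 11u + 24 = 0.
Factor: (u + 8)(u + 3) = 0, so u = -8 or u = -3.
w² = -8 < 0 has no real solution.
w² = -3 < 0 has no real solution.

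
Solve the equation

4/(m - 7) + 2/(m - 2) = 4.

Multiply both sides by (m - 7)(m - 2):
4(m - 2) + 2(m - 7) = 4(m - 7)(m - 2).
Expand and collect terms: 4m^2 - 42m + 78 = 0.
By the quadratic formula, m = (42 +/- sqrt(516)) / 8, so m ~= 8.0895 or m ~= 2.4105.
Neither value makes a denominator zero (m != 7, m != 2), so both are valid.

m = 2.4105 or m = 8.0895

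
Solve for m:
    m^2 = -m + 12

Bring every term to one side: m^2 + m - 12 = 0.
Factor: (m + 4)(m - 3) = 0.
So m = -4 or m = 3.

m = -4 or m = 3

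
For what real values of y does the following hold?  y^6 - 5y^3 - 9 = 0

Let u = y^3. The equation becomes u^2 - 5u - 9 = 0.
By the quadratic formula, u = 5/2 + sqrt(61)/2 or u = 5/2 - sqrt(61)/2.
y^3 = 5/2 + sqrt(61)/2 gives y = (5/2 + sqrt(61)/2)^(1/3) ~= 1.8571.
y^3 = 5/2 - sqrt(61)/2 gives y = -(-5/2 + sqrt(61)/2)^(1/3) ~= -1.1201.

y = -1.1201 or y = 1.8571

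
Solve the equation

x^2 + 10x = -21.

Bring every term to one side: x^2 + 10x + 21 = 0.
Factor: (x + 7)(x + 3) = 0.
So x = -7 or x = -3.

x = -7 or x = -3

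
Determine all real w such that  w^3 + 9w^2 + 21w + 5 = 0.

w = -5 or w = -3.7321 or w = -0.2679

Possible rational roots are divisors of 5. Testing w = -5 gives 0, so (w + 5) is a factor.
Divide: w^3 + 9w^2 + 21w + 5 = (w + 5)(w^2 + 4w + 1).
Apply the quadratic formula to w^2 + 4w + 1 = 0: w = (-4 +/- sqrt(12))/2, i.e. w ~= -0.2679 or w ~= -3.7321.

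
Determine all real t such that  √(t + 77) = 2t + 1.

Square both sides: t + 77 = (2t + 1)².
Expand and rearrange: 4t² + 3t - 76 = 0.
Solving gives t = 4 or t = -4.75.
Check each candidate in the original equation:
  t = 4: √(81) = 9, while 2t + 1 = 9 — valid.
  t = -4.75: √(72.25) = 8.5, while 2t + 1 = -8.5 — extraneous.

t = 4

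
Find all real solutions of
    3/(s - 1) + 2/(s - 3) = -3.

Multiply both sides by (s - 1)(s - 3):
3(s - 3) + 2(s - 1) = -3(s - 1)(s - 3).
Expand and collect terms: -3s² + 7s + 2 = 0.
By the quadratic formula, s = (-7 ± √73) / -6, so s ≈ -0.2573 or s ≈ 2.5907.
Neither value makes a denominator zero (s ≠ 1, s ≠ 3), so both are valid.

s = -0.2573 or s = 2.5907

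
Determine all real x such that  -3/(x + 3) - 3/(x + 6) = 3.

x = -7.3028 or x = -3.6972

Multiply both sides by (x + 3)(x + 6):
-3(x + 6) - 3(x + 3) = 3(x + 3)(x + 6).
Expand and collect terms: 3x² + 33x + 81 = 0.
By the quadratic formula, x = (-33 ± √117) / 6, so x ≈ -3.6972 or x ≈ -7.3028.
Neither value makes a denominator zero (x ≠ -3, x ≠ -6), so both are valid.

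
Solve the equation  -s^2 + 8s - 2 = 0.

Discriminant: (8)^2 - 4*(-1)*(-2) = 56.
Quadratic formula: s = (-8 +/- sqrt(56)) / (-2).
So s = 4 - sqrt(14) ~= 0.2583 or s = sqrt(14) + 4 ~= 7.7417.

s = 0.2583 or s = 7.7417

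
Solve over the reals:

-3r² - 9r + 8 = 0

r = -3.7174 or r = 0.7174

Discriminant: (-9)² − 4·(-3)·8 = 177.
Quadratic formula: r = (9 ± √177) / (-6).
So r = -√(177)/6 - 3/2 ≈ -3.7174 or r = -3/2 + √(177)/6 ≈ 0.7174.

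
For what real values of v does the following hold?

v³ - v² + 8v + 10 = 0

v = -1

Possible rational roots are divisors of 10. Testing v = -1 gives 0, so (v + 1) is a factor.
Divide: v³ - v² + 8v + 10 = (v + 1)(v² - 2v + 10).
The quadratic v² - 2v + 10 has discriminant -36 < 0, so no further real roots.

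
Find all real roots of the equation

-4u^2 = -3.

u = -0.866 or u = 0.866

Rearrange to standard form: -4u^2 + 3 = 0.
Discriminant: (0)^2 - 4*(-4)*3 = 48.
Quadratic formula: u = (0 +/- sqrt(48)) / (-8).
So u = -sqrt(3)/2 ~= -0.866 or u = sqrt(3)/2 ~= 0.866.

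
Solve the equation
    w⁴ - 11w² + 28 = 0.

Let u = w². The equation becomes u² - 11u + 28 = 0.
Factor: (u - 7)(u - 4) = 0, so u = 7 or u = 4.
w² = 7 gives w = ±√(7) ≈ ±2.6458.
w² = 4 gives w = ±2.

w = -2.6458 or w = -2 or w = 2 or w = 2.6458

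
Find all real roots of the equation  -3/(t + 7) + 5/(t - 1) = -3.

Multiply both sides by (t + 7)(t - 1):
-3(t - 1) + 5(t + 7) = -3(t + 7)(t - 1).
Expand and collect terms: -3t^2 - 20t - 17 = 0.
Factor or apply the quadratic formula: t = -5.6667 or t = -1.
Neither value makes a denominator zero (t != -7, t != 1), so both are valid.

t = -5.6667 or t = -1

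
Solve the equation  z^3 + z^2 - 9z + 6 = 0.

Possible rational roots are divisors of 6. Testing z = 2 gives 0, so (z - 2) is a factor.
Divide: z^3 + z^2 - 9z + 6 = (z - 2)(z^2 + 3z - 3).
Apply the quadratic formula to z^2 + 3z - 3 = 0: z = (-3 +/- sqrt(21))/2, i.e. z ~= 0.7913 or z ~= -3.7913.

z = -3.7913 or z = 0.7913 or z = 2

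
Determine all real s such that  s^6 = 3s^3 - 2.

s = 1 or s = 1.2599

Let u = s^3. The equation becomes u^2 - 3u + 2 = 0.
Factor: (u - 2)(u - 1) = 0, so u = 2 or u = 1.
s^3 = 2 gives s = (2)^(1/3) ~= 1.2599.
s^3 = 1 gives s = 1.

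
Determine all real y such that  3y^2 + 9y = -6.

Bring every term to one side: 3y^2 + 9y + 6 = 0.
Factor: 3(y + 2)(y + 1) = 0.
So y = -2 or y = -1.

y = -2 or y = -1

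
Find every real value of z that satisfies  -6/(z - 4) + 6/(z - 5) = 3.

Multiply both sides by (z - 4)(z - 5):
-6(z - 5) + 6(z - 4) = 3(z - 4)(z - 5).
Expand and collect terms: 3z² - 27z + 54 = 0.
Factor or apply the quadratic formula: z = 6 or z = 3.
Neither value makes a denominator zero (z ≠ 4, z ≠ 5), so both are valid.

z = 3 or z = 6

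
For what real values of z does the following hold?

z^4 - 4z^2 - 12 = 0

Let u = z^2. The equation becomes u^2 - 4u - 12 = 0.
Factor: (u - 6)(u + 2) = 0, so u = 6 or u = -2.
z^2 = 6 gives z = +/-sqrt(6) ~= +/-2.4495.
z^2 = -2 < 0 has no real solution.

z = -2.4495 or z = 2.4495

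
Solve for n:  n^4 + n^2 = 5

n = -1.3384 or n = 1.3384

Let u = n^2. The equation becomes u^2 + u - 5 = 0.
By the quadratic formula, u = -1/2 + sqrt(21)/2 or u = -sqrt(21)/2 - 1/2.
n^2 = -1/2 + sqrt(21)/2 gives n = +/-sqrt(-1/2 + sqrt(21)/2) ~= +/-1.3384.
n^2 = -sqrt(21)/2 - 1/2 < 0 has no real solution.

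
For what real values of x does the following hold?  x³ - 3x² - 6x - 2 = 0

x = -1 or x = -0.4495 or x = 4.4495

Possible rational roots are divisors of -2. Testing x = -1 gives 0, so (x + 1) is a factor.
Divide: x³ - 3x² - 6x - 2 = (x + 1)(x² - 4x - 2).
Apply the quadratic formula to x² - 4x - 2 = 0: x = (4 ± √24)/2, i.e. x ≈ 4.4495 or x ≈ -0.4495.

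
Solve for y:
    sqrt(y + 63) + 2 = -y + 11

y = 1

Isolate the radical: sqrt(y + 63) = -y + 9.
Square both sides: y + 63 = (-y + 9)^2.
Expand and rearrange: y^2 - 19y + 18 = 0.
Solving gives y = 18 or y = 1.
Check each candidate in the original equation:
  y = 18: sqrt(81) = 9, while -y + 9 = -9 — extraneous.
  y = 1: sqrt(64) = 8, while -y + 9 = 8 — valid.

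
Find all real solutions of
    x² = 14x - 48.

Bring every term to one side: x² - 14x + 48 = 0.
Factor: (x - 6)(x - 8) = 0.
So x = 6 or x = 8.

x = 6 or x = 8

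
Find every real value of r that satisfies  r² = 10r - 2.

Rearrange to standard form: r² - 10r + 2 = 0.
Discriminant: (-10)² − 4·1·2 = 92.
Quadratic formula: r = (10 ± √92) / 2.
So r = √(23) + 5 ≈ 9.7958 or r = 5 - √(23) ≈ 0.2042.

r = 0.2042 or r = 9.7958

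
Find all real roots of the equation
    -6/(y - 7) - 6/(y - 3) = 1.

y = -7.3246 or y = 5.3246

Multiply both sides by (y - 7)(y - 3):
-6(y - 3) - 6(y - 7) = (y - 7)(y - 3).
Expand and collect terms: y² + 2y - 39 = 0.
By the quadratic formula, y = (-2 ± √160) / 2, so y ≈ 5.3246 or y ≈ -7.3246.
Neither value makes a denominator zero (y ≠ 7, y ≠ 3), so both are valid.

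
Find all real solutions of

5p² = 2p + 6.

Rearrange to standard form: 5p² - 2p - 6 = 0.
Discriminant: (-2)² − 4·5·(-6) = 124.
Quadratic formula: p = (2 ± √124) / 10.
So p = 1/5 + √(31)/5 ≈ 1.3136 or p = 1/5 - √(31)/5 ≈ -0.9136.

p = -0.9136 or p = 1.3136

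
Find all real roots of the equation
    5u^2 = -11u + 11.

u = -2.9466 or u = 0.7466

Rearrange to standard form: 5u^2 + 11u - 11 = 0.
Discriminant: (11)^2 - 4*5*(-11) = 341.
Quadratic formula: u = (-11 +/- sqrt(341)) / 10.
So u = -11/10 + sqrt(341)/10 ~= 0.7466 or u = -sqrt(341)/10 - 11/10 ~= -2.9466.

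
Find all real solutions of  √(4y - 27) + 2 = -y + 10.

Isolate the radical: √(4y - 27) = -y + 8.
Square both sides: 4y - 27 = (-y + 8)².
Expand and rearrange: y² - 20y + 91 = 0.
Solving gives y = 13 or y = 7.
Check each candidate in the original equation:
  y = 13: √(25) = 5, while -y + 8 = -5 — extraneous.
  y = 7: √(1) = 1, while -y + 8 = 1 — valid.

y = 7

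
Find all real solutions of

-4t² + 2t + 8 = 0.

Discriminant: (2)² − 4·(-4)·8 = 132.
Quadratic formula: t = (-2 ± √132) / (-8).
So t = 1/4 - √(33)/4 ≈ -1.1861 or t = 1/4 + √(33)/4 ≈ 1.6861.

t = -1.1861 or t = 1.6861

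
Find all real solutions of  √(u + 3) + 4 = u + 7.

Isolate the radical: √(u + 3) = u + 3.
Square both sides: u + 3 = (u + 3)².
Expand and rearrange: u² + 5u + 6 = 0.
Solving gives u = -2 or u = -3.
Check each candidate in the original equation:
  u = -2: √(1) = 1, while u + 3 = 1 — valid.
  u = -3: √(0) = 0, while u + 3 = 0 — valid.

u = -3 or u = -2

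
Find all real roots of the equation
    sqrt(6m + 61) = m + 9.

m = -2

Square both sides: 6m + 61 = (m + 9)^2.
Expand and rearrange: m^2 + 12m + 20 = 0.
Solving gives m = -2 or m = -10.
Check each candidate in the original equation:
  m = -2: sqrt(49) = 7, while m + 9 = 7 — valid.
  m = -10: sqrt(1) = 1, while m + 9 = -1 — extraneous.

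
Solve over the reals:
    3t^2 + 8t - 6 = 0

t = -3.277 or t = 0.6103

Discriminant: (8)^2 - 4*3*(-6) = 136.
Quadratic formula: t = (-8 +/- sqrt(136)) / 6.
So t = -4/3 + sqrt(34)/3 ~= 0.6103 or t = -sqrt(34)/3 - 4/3 ~= -3.277.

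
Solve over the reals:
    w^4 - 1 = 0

w = -1 or w = 1

Let u = w^2. The equation becomes u^2 - 1 = 0.
Factor: (u + 1)(u - 1) = 0, so u = -1 or u = 1.
w^2 = -1 < 0 has no real solution.
w^2 = 1 gives w = +/-1.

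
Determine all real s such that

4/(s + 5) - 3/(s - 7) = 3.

Multiply both sides by (s + 5)(s - 7):
4(s - 7) - 3(s + 5) = 3(s + 5)(s - 7).
Expand and collect terms: 3s^2 - 7s - 62 = 0.
By the quadratic formula, s = (7 +/- sqrt(793)) / 6, so s ~= 5.86 or s ~= -3.5267.
Neither value makes a denominator zero (s != -5, s != 7), so both are valid.

s = -3.5267 or s = 5.86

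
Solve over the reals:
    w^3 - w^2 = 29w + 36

w = -4 or w = -1.4051 or w = 6.4051

Rearrange: w^3 - w^2 - 29w - 36 = 0.
Possible rational roots are divisors of -36. Testing w = -4 gives 0, so (w + 4) is a factor.
Divide: w^3 - w^2 - 29w - 36 = (w + 4)(w^2 - 5w - 9).
Apply the quadratic formula to w^2 - 5w - 9 = 0: w = (5 +/- sqrt(61))/2, i.e. w ~= 6.4051 or w ~= -1.4051.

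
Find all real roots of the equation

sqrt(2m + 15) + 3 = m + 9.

m = -3

Isolate the radical: sqrt(2m + 15) = m + 6.
Square both sides: 2m + 15 = (m + 6)^2.
Expand and rearrange: m^2 + 10m + 21 = 0.
Solving gives m = -3 or m = -7.
Check each candidate in the original equation:
  m = -3: sqrt(9) = 3, while m + 6 = 3 — valid.
  m = -7: sqrt(1) = 1, while m + 6 = -1 — extraneous.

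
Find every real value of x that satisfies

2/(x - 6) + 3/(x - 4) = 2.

Multiply both sides by (x - 6)(x - 4):
2(x - 4) + 3(x - 6) = 2(x - 6)(x - 4).
Expand and collect terms: 2x² - 25x + 74 = 0.
By the quadratic formula, x = (25 ± √33) / 4, so x ≈ 7.6861 or x ≈ 4.8139.
Neither value makes a denominator zero (x ≠ 6, x ≠ 4), so both are valid.

x = 4.8139 or x = 7.6861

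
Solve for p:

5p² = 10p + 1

Rearrange to standard form: 5p² - 10p - 1 = 0.
Discriminant: (-10)² − 4·5·(-1) = 120.
Quadratic formula: p = (10 ± √120) / 10.
So p = 1 + √(30)/5 ≈ 2.0954 or p = 1 - √(30)/5 ≈ -0.0954.

p = -0.0954 or p = 2.0954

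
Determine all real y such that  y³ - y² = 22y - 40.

y = -5 or y = 2 or y = 4

Rearrange: y³ - y² - 22y + 40 = 0.
Possible rational roots are divisors of 40. Testing y = 4 gives 0, so (y - 4) is a factor.
Divide: y³ - y² - 22y + 40 = (y - 4)(y² + 3y - 10).
Factor the quadratic: y = 2 or y = -5.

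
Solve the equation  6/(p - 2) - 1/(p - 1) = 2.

p = 0.8625 or p = 4.6375

Multiply both sides by (p - 2)(p - 1):
6(p - 1) - (p - 2) = 2(p - 2)(p - 1).
Expand and collect terms: 2p² - 11p + 8 = 0.
By the quadratic formula, p = (11 ± √57) / 4, so p ≈ 4.6375 or p ≈ 0.8625.
Neither value makes a denominator zero (p ≠ 2, p ≠ 1), so both are valid.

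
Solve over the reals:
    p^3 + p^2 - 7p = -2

Rearrange: p^3 + p^2 - 7p + 2 = 0.
Possible rational roots are divisors of 2. Testing p = 2 gives 0, so (p - 2) is a factor.
Divide: p^3 + p^2 - 7p + 2 = (p - 2)(p^2 + 3p - 1).
Apply the quadratic formula to p^2 + 3p - 1 = 0: p = (-3 +/- sqrt(13))/2, i.e. p ~= 0.3028 or p ~= -3.3028.

p = -3.3028 or p = 0.3028 or p = 2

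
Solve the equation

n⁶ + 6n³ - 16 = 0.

n = -2 or n = 1.2599

Let u = n³. The equation becomes u² + 6u - 16 = 0.
Factor: (u - 2)(u + 8) = 0, so u = 2 or u = -8.
n³ = 2 gives n = ∛(2) ≈ 1.2599.
n³ = -8 gives n = -2.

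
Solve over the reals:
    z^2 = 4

Bring every term to one side: z^2 - 4 = 0.
Factor: (z - 2)(z + 2) = 0.
So z = 2 or z = -2.

z = -2 or z = 2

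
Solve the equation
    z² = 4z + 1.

z = -0.2361 or z = 4.2361

Rearrange to standard form: z² - 4z - 1 = 0.
Discriminant: (-4)² − 4·1·(-1) = 20.
Quadratic formula: z = (4 ± √20) / 2.
So z = 2 + √(5) ≈ 4.2361 or z = 2 - √(5) ≈ -0.2361.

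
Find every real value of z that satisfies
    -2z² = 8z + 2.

Rearrange to standard form: -2z² - 8z - 2 = 0.
Discriminant: (-8)² − 4·(-2)·(-2) = 48.
Quadratic formula: z = (8 ± √48) / (-4).
So z = -2 - √(3) ≈ -3.7321 or z = -2 + √(3) ≈ -0.2679.

z = -3.7321 or z = -0.2679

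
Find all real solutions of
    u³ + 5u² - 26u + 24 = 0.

u = -8.4244 or u = 1.4244 or u = 2

Possible rational roots are divisors of 24. Testing u = 2 gives 0, so (u - 2) is a factor.
Divide: u³ + 5u² - 26u + 24 = (u - 2)(u² + 7u - 12).
Apply the quadratic formula to u² + 7u - 12 = 0: u = (-7 ± √97)/2, i.e. u ≈ 1.4244 or u ≈ -8.4244.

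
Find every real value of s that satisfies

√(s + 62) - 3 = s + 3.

Isolate the radical: √(s + 62) = s + 6.
Square both sides: s + 62 = (s + 6)².
Expand and rearrange: s² + 11s - 26 = 0.
Solving gives s = 2 or s = -13.
Check each candidate in the original equation:
  s = 2: √(64) = 8, while s + 6 = 8 — valid.
  s = -13: √(49) = 7, while s + 6 = -7 — extraneous.

s = 2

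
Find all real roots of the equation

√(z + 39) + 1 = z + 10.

Isolate the radical: √(z + 39) = z + 9.
Square both sides: z + 39 = (z + 9)².
Expand and rearrange: z² + 17z + 42 = 0.
Solving gives z = -3 or z = -14.
Check each candidate in the original equation:
  z = -3: √(36) = 6, while z + 9 = 6 — valid.
  z = -14: √(25) = 5, while z + 9 = -5 — extraneous.

z = -3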